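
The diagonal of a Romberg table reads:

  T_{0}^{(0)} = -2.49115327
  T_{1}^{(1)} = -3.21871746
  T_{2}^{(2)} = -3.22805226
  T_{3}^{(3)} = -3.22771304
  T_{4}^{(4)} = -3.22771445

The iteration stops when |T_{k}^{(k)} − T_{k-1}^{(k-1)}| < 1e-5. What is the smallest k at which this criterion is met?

k = 4

|T_{1}^{(1)} − T_{0}^{(0)}| = 0.72756419 ≥ 1e-5
|T_{2}^{(2)} − T_{1}^{(1)}| = 0.00933480 ≥ 1e-5
|T_{3}^{(3)} − T_{2}^{(2)}| = 0.00033922 ≥ 1e-5
|T_{4}^{(4)} − T_{3}^{(3)}| = 0.00000141 < 1e-5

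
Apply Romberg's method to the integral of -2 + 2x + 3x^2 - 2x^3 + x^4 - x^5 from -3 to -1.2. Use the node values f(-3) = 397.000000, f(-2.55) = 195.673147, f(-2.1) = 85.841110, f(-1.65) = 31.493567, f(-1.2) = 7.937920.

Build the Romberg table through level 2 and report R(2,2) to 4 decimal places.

222.6799

R(0,0) (trapezoid, 1 panel, h=1.8000): 364.444128
R(1,0) (trapezoid, 2 panels, h=0.9000): 259.479063
R(2,0) (trapezoid, 4 panels, h=0.4500): 231.964553
R(1,1) = 259.479063 + (259.479063 − 364.444128)/3 = 224.490708
R(2,1) = 231.964553 + (231.964553 − 259.479063)/3 = 222.793050
R(2,2) = 222.793050 + (222.793050 − 224.490708)/15 = 222.679873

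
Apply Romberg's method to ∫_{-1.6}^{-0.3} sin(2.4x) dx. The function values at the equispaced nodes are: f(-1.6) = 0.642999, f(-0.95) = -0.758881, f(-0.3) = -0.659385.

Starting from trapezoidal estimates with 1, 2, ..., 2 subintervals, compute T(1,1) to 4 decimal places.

T(0,0) (trapezoid, 1 panel, h=1.3000): -0.010651
T(1,0) (trapezoid, 2 panels, h=0.6500): -0.498598
T(1,1) = -0.498598 + (-0.498598 − (-0.010651))/3 = -0.661247

-0.6612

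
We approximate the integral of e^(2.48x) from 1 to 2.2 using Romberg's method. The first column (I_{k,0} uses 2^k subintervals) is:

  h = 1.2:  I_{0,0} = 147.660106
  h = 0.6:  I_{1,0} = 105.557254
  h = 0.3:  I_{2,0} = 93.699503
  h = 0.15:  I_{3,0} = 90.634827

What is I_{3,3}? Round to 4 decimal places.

Richardson extrapolation on the trapezoidal column (denominator 4−1=3):
I_{1,1} = (4·105.557254 − 147.660106) / 3 = 91.522970
I_{2,1} = (4·93.699503 − 105.557254) / 3 = 89.746919
I_{3,1} = (4·90.634827 − 93.699503) / 3 = 89.613268
I_{2,2} = 89.746919 + (89.746919 − 91.522970)/15 = 89.628516
I_{3,2} = 89.613268 + (89.613268 − 89.746919)/15 = 89.604358
I_{3,3} = 89.604358 + (89.604358 − 89.628516)/63 = 89.603975
(Column j=1 coincides with Simpson's rule on the same nodes.)

89.6040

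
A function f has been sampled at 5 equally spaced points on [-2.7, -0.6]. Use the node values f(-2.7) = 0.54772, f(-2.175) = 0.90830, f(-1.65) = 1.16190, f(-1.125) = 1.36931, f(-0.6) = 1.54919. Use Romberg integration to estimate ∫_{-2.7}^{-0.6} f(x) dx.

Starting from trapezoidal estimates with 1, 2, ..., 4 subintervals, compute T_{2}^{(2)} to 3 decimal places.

2.368

T_{0}^{(0)} (trapezoid, 1 panel, h=2.1000): 2.20176
T_{1}^{(0)} (trapezoid, 2 panels, h=1.0500): 2.32087
T_{2}^{(0)} (trapezoid, 4 panels, h=0.5250): 2.35618
T_{1}^{(1)} = 2.32087 + (2.32087 − 2.20176)/3 = 2.36057
T_{2}^{(1)} = 2.35618 + (2.35618 − 2.32087)/3 = 2.36795
T_{2}^{(2)} = 2.36795 + (2.36795 − 2.36057)/15 = 2.36844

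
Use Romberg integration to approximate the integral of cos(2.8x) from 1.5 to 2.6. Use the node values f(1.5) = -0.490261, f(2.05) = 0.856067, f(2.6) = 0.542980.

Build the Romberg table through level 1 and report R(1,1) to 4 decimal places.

R(0,0) (trapezoid, 1 panel, h=1.1000): 0.028995
R(1,0) (trapezoid, 2 panels, h=0.5500): 0.485335
R(1,1) = 0.485335 + (0.485335 − 0.028995)/3 = 0.637448

0.6374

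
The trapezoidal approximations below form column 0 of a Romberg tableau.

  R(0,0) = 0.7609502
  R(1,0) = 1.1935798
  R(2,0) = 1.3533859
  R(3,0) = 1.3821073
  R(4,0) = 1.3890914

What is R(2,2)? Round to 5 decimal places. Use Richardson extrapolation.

1.41125

R(1,1) = 1.1935798 + (1.1935798 − 0.7609502)/3 = 1.3377897
R(2,1) = (4·1.3533859 − 1.1935798) / 3 = 1.4066546
R(2,2) = (16·1.4066546 − 1.3377897) / 15 = 1.4112456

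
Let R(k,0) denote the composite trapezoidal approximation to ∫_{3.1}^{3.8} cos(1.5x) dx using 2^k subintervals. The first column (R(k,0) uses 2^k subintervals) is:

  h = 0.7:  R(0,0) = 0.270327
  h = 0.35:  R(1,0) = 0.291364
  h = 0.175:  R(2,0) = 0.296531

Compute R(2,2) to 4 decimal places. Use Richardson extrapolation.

R(1,1) = (4·0.291364 − 0.270327) / 3 = 0.298376
R(2,1) = 0.296531 + (0.296531 − 0.291364)/3 = 0.298253
R(2,2) = 0.298253 + (0.298253 − 0.298376)/15 = 0.298245
(Column j=1 coincides with Simpson's rule on the same nodes.)

0.2982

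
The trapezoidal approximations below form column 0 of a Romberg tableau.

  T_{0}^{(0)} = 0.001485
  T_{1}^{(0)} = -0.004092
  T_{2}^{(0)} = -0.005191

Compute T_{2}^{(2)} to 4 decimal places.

-0.0055

Richardson extrapolation on the trapezoidal column (denominator 4−1=3):
T_{1}^{(1)} = (4·(-0.004092) − 0.001485) / 3 = -0.005951
T_{2}^{(1)} = -0.005191 + (-0.005191 − (-0.004092))/3 = -0.005557
T_{2}^{(2)} = -0.005557 + (-0.005557 − (-0.005951))/15 = -0.005531
(Column j=1 coincides with Simpson's rule on the same nodes.)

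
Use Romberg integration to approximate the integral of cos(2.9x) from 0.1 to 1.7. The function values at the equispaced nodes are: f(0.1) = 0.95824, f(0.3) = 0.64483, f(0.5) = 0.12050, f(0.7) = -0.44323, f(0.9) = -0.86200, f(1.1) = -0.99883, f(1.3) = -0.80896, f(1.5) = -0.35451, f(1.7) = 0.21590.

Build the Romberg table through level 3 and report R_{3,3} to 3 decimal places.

R_{0,0} (trapezoid, 1 panel, h=1.6000): 0.93931
R_{1,0} (trapezoid, 2 panels, h=0.8000): -0.21994
R_{2,0} (trapezoid, 4 panels, h=0.4000): -0.38536
R_{3,0} (trapezoid, 8 panels, h=0.2000): -0.42303
R_{1,1} = -0.21994 + (-0.21994 − 0.93931)/3 = -0.60636
R_{2,1} = -0.38536 + (-0.38536 − (-0.21994))/3 = -0.44050
R_{3,1} = -0.42303 + (-0.42303 − (-0.38536))/3 = -0.43559
R_{2,2} = -0.44050 + (-0.44050 − (-0.60636))/15 = -0.42944
R_{3,2} = -0.43559 + (-0.43559 − (-0.44050))/15 = -0.43526
R_{3,3} = -0.43526 + (-0.43526 − (-0.42944))/63 = -0.43535

-0.435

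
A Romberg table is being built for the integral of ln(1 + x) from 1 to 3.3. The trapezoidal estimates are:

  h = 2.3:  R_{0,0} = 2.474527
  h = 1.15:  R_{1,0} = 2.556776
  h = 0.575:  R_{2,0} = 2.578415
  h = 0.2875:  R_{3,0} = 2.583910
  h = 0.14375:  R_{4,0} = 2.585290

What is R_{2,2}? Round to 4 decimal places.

2.5857

R_{1,1} = 2.556776 + (2.556776 − 2.474527)/3 = 2.584192
R_{2,1} = (4·2.578415 − 2.556776) / 3 = 2.585628
R_{2,2} = 2.585628 + (2.585628 − 2.584192)/15 = 2.585724
(Column j=1 coincides with Simpson's rule on the same nodes.)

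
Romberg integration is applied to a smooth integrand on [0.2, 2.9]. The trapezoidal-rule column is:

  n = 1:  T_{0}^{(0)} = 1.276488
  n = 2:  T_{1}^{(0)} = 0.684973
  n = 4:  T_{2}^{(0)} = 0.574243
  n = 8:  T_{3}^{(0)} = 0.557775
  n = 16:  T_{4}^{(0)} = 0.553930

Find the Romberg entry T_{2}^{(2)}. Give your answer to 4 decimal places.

Richardson extrapolation on the trapezoidal column (denominator 4−1=3):
T_{1}^{(1)} = 0.684973 + (0.684973 − 1.276488)/3 = 0.487801
T_{2}^{(1)} = (4·0.574243 − 0.684973) / 3 = 0.537333
T_{2}^{(2)} = 0.537333 + (0.537333 − 0.487801)/15 = 0.540635
(Column j=1 coincides with Simpson's rule on the same nodes.)

0.5406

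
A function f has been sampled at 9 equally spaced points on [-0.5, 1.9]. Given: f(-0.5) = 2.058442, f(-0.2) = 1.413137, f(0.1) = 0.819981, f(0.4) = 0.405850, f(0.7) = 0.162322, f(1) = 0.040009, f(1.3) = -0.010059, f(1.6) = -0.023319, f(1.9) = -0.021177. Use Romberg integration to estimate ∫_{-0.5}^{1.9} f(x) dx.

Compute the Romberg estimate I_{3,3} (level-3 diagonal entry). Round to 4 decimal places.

I_{0,0} (trapezoid, 1 panel, h=2.4000): 2.444718
I_{1,0} (trapezoid, 2 panels, h=1.2000): 1.417145
I_{2,0} (trapezoid, 4 panels, h=0.6000): 1.194526
I_{3,0} (trapezoid, 8 panels, h=0.3000): 1.147966
I_{1,1} = 1.417145 + (1.417145 − 2.444718)/3 = 1.074621
I_{2,1} = 1.194526 + (1.194526 − 1.417145)/3 = 1.120320
I_{3,1} = 1.147966 + (1.147966 − 1.194526)/3 = 1.132446
I_{2,2} = 1.120320 + (1.120320 − 1.074621)/15 = 1.123367
I_{3,2} = 1.132446 + (1.132446 − 1.120320)/15 = 1.133254
I_{3,3} = 1.133254 + (1.133254 − 1.123367)/63 = 1.133411

1.1334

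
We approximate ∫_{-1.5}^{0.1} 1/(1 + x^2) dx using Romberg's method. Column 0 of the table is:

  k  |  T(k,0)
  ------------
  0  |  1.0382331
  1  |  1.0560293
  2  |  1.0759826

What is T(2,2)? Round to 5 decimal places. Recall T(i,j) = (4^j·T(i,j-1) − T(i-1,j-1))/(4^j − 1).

1.08401

Richardson extrapolation on the trapezoidal column (denominator 4−1=3):
T(1,1) = 1.0560293 + (1.0560293 − 1.0382331)/3 = 1.0619614
T(2,1) = (4·1.0759826 − 1.0560293) / 3 = 1.0826337
T(2,2) = (16·1.0826337 − 1.0619614) / 15 = 1.0840119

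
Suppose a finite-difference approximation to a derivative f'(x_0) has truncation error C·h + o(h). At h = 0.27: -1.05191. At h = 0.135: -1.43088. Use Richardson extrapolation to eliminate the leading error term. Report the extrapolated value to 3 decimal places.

-1.810

Extrapolated value = (2·A(h/2) − A(h)) / (2 − 1)
= (2·(-1.43088) − (-1.05191)) / 1
= -1.80985 / 1 = -1.80985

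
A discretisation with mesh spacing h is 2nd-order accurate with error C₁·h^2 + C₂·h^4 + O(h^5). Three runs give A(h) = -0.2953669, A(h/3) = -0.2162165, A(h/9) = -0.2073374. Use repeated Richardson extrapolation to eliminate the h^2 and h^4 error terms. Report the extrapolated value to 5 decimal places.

-0.20623

First eliminate the h^2 term (factor 3^2 = 9):
  B₁ = (9·(-0.2162165) − (-0.2953669))/8 = -0.2063227
  B₂ = (9·(-0.2073374) − (-0.2162165))/8 = -0.2062275
Then eliminate the h^4 term (factor 3^4 = 81):
  (81·(-0.2062275) − (-0.2063227))/80 = -0.2062263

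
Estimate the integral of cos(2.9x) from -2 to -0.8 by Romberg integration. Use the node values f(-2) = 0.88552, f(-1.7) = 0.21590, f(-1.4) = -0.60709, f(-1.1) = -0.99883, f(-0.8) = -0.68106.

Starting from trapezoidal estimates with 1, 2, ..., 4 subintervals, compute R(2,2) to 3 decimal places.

-0.412

R(0,0) (trapezoid, 1 panel, h=1.2000): 0.12268
R(1,0) (trapezoid, 2 panels, h=0.6000): -0.30292
R(2,0) (trapezoid, 4 panels, h=0.3000): -0.38634
R(1,1) = -0.30292 + (-0.30292 − 0.12268)/3 = -0.44479
R(2,1) = -0.38634 + (-0.38634 − (-0.30292))/3 = -0.41415
R(2,2) = -0.41415 + (-0.41415 − (-0.44479))/15 = -0.41211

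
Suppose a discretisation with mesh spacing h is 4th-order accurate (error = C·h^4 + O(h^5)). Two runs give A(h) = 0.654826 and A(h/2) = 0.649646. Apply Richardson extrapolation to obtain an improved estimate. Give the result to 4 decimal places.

The leading error scales as h^4; refining by a factor of 2 reduces it by 2^4 = 16.
Extrapolated value = (16·A(h/2) − A(h)) / (16 − 1)
= (16·0.649646 − 0.654826) / 15
= 9.739510 / 15 = 0.649301

0.6493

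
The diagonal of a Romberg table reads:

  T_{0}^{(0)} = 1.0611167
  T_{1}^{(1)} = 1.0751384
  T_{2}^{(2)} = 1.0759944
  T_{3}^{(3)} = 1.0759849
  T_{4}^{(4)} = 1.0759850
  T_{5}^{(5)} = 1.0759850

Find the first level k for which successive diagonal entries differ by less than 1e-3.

k = 2

|T_{1}^{(1)} − T_{0}^{(0)}| = 0.0140217 ≥ 1e-3
|T_{2}^{(2)} − T_{1}^{(1)}| = 0.0008560 < 1e-3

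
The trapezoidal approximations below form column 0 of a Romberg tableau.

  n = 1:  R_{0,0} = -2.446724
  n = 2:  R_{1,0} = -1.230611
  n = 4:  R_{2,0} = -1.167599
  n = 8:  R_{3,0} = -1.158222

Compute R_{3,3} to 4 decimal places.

-1.1555

Richardson extrapolation on the trapezoidal column (denominator 4−1=3):
R_{1,1} = -1.230611 + (-1.230611 − (-2.446724))/3 = -0.825240
R_{2,1} = (4·(-1.167599) − (-1.230611)) / 3 = -1.146595
R_{3,1} = -1.158222 + (-1.158222 − (-1.167599))/3 = -1.155096
R_{2,2} = (16·(-1.146595) − (-0.825240)) / 15 = -1.168019
R_{3,2} = -1.155096 + (-1.155096 − (-1.146595))/15 = -1.155663
R_{3,3} = -1.155663 + (-1.155663 − (-1.168019))/63 = -1.155467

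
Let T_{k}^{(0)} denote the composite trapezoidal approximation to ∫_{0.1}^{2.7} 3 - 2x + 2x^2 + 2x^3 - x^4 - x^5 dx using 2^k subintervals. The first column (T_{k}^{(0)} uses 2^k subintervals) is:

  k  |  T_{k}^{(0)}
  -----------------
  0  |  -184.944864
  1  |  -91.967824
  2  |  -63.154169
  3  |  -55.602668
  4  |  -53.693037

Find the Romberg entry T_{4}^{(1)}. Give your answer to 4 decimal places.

-53.0565

T_{4}^{(1)} = -53.693037 + (-53.693037 − (-55.602668))/3 = -53.056493
(Column j=1 coincides with Simpson's rule on the same nodes.)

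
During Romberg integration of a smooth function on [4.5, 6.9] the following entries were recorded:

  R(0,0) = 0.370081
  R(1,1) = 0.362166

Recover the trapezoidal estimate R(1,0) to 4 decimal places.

0.3641

From R(1,1) = (4·R(1,0) − R(0,0))/3, solve for R(1,0):
4·R(1,0) = 3·0.362166 + 0.370081 = 1.456579
R(1,0) = 0.364145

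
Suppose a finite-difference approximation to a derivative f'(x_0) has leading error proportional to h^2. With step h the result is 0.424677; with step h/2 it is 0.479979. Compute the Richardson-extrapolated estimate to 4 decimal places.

Extrapolated value = (4·A(h/2) − A(h)) / (4 − 1)
= (4·0.479979 − 0.424677) / 3
= 1.495239 / 3 = 0.498413

0.4984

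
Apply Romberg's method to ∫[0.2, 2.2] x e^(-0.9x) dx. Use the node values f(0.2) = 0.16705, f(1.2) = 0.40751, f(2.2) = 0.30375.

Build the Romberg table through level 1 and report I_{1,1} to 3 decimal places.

0.700

I_{0,0} (trapezoid, 1 panel, h=2.0000): 0.47080
I_{1,0} (trapezoid, 2 panels, h=1.0000): 0.64291
I_{1,1} = 0.64291 + (0.64291 − 0.47080)/3 = 0.70028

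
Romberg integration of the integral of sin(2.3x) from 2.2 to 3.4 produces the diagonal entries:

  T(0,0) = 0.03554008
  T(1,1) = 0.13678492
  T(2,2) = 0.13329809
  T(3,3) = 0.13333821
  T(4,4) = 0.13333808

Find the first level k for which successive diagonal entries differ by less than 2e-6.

k = 4

|T(1,1) − T(0,0)| = 0.10124484 ≥ 2e-6
|T(2,2) − T(1,1)| = 0.00348683 ≥ 2e-6
|T(3,3) − T(2,2)| = 0.00004012 ≥ 2e-6
|T(4,4) − T(3,3)| = 0.00000013 < 2e-6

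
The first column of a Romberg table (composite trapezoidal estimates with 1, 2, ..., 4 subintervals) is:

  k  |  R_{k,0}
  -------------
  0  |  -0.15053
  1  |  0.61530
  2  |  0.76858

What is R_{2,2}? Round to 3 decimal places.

Richardson extrapolation on the trapezoidal column (denominator 4−1=3):
R_{1,1} = 0.61530 + (0.61530 − (-0.15053))/3 = 0.87058
R_{2,1} = (4·0.76858 − 0.61530) / 3 = 0.81967
R_{2,2} = (16·0.81967 − 0.87058) / 15 = 0.81628

0.816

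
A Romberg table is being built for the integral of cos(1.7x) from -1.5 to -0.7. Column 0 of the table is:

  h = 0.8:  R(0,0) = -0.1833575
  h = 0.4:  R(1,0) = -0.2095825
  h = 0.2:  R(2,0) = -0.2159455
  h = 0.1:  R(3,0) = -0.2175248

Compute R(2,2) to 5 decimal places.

-0.21805

Richardson extrapolation on the trapezoidal column (denominator 4−1=3):
R(1,1) = (4·(-0.2095825) − (-0.1833575)) / 3 = -0.2183242
R(2,1) = (4·(-0.2159455) − (-0.2095825)) / 3 = -0.2180665
R(2,2) = -0.2180665 + (-0.2180665 − (-0.2183242))/15 = -0.2180493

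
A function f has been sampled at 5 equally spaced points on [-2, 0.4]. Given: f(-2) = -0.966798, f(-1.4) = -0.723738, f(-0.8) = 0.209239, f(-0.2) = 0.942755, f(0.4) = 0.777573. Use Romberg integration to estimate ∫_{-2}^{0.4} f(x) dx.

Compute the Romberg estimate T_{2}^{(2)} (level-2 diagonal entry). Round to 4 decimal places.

T_{0}^{(0)} (trapezoid, 1 panel, h=2.4000): -0.227070
T_{1}^{(0)} (trapezoid, 2 panels, h=1.2000): 0.137552
T_{2}^{(0)} (trapezoid, 4 panels, h=0.6000): 0.200186
T_{1}^{(1)} = 0.137552 + (0.137552 − (-0.227070))/3 = 0.259093
T_{2}^{(1)} = 0.200186 + (0.200186 − 0.137552)/3 = 0.221064
T_{2}^{(2)} = 0.221064 + (0.221064 − 0.259093)/15 = 0.218529

0.2185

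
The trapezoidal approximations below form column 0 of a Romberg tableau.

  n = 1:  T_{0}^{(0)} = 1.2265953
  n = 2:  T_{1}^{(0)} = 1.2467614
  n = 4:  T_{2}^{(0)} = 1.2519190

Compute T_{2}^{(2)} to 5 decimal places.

Richardson extrapolation on the trapezoidal column (denominator 4−1=3):
T_{1}^{(1)} = 1.2467614 + (1.2467614 − 1.2265953)/3 = 1.2534834
T_{2}^{(1)} = (4·1.2519190 − 1.2467614) / 3 = 1.2536382
T_{2}^{(2)} = 1.2536382 + (1.2536382 − 1.2534834)/15 = 1.2536485
(Column j=1 coincides with Simpson's rule on the same nodes.)

1.25365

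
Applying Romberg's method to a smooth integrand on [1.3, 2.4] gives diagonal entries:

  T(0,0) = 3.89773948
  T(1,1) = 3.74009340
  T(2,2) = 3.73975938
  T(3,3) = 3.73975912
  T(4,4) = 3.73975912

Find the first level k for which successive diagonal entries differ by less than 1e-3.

|T(1,1) − T(0,0)| = 0.15764608 ≥ 1e-3
|T(2,2) − T(1,1)| = 0.00033402 < 1e-3

k = 2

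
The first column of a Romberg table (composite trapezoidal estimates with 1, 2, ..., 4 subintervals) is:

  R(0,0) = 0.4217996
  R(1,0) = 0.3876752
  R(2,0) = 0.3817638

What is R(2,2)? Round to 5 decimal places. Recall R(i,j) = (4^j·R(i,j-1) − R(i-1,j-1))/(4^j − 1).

Richardson extrapolation on the trapezoidal column (denominator 4−1=3):
R(1,1) = (4·0.3876752 − 0.4217996) / 3 = 0.3763004
R(2,1) = 0.3817638 + (0.3817638 − 0.3876752)/3 = 0.3797933
R(2,2) = (16·0.3797933 − 0.3763004) / 15 = 0.3800262

0.38003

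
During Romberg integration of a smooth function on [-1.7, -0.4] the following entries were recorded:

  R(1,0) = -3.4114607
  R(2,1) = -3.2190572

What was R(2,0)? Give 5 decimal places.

-3.26716

From R(2,1) = (4·R(2,0) − R(1,0))/3, solve for R(2,0):
4·R(2,0) = 3·(-3.2190572) + (-3.4114607) = -13.0686323
R(2,0) = -3.2671581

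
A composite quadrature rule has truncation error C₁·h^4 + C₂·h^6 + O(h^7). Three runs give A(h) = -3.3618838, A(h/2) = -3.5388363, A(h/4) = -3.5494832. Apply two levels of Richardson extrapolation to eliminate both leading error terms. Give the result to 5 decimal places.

First eliminate the h^4 term (factor 2^4 = 16):
  B₁ = (16·(-3.5388363) − (-3.3618838))/15 = -3.5506331
  B₂ = (16·(-3.5494832) − (-3.5388363))/15 = -3.5501930
Then eliminate the h^6 term (factor 2^6 = 64):
  (64·(-3.5501930) − (-3.5506331))/63 = -3.5501860

-3.55019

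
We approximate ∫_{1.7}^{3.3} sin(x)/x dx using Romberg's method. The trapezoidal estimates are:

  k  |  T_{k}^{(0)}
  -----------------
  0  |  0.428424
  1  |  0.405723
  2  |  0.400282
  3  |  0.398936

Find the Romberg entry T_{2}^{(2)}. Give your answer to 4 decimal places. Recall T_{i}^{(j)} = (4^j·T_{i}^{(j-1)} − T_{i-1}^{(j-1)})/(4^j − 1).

0.3985

Richardson extrapolation on the trapezoidal column (denominator 4−1=3):
T_{1}^{(1)} = 0.405723 + (0.405723 − 0.428424)/3 = 0.398156
T_{2}^{(1)} = (4·0.400282 − 0.405723) / 3 = 0.398468
T_{2}^{(2)} = 0.398468 + (0.398468 − 0.398156)/15 = 0.398489
(Column j=1 coincides with Simpson's rule on the same nodes.)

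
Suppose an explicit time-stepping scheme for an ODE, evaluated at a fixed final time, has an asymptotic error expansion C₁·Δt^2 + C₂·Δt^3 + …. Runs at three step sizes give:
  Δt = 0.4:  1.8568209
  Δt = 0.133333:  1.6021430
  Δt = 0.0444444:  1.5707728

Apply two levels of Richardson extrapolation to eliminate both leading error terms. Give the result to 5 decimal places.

1.56672

First eliminate the Δt^2 term (factor 3^2 = 9):
  B₁ = (9·1.6021430 − 1.8568209)/8 = 1.5703083
  B₂ = (9·1.5707728 − 1.6021430)/8 = 1.5668515
Then eliminate the Δt^3 term (factor 3^3 = 27):
  (27·1.5668515 − 1.5703083)/26 = 1.5667185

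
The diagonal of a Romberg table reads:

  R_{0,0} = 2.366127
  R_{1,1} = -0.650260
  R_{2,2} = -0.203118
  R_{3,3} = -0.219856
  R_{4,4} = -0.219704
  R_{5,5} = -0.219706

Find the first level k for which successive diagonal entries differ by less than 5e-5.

|R_{1,1} − R_{0,0}| = 3.016387 ≥ 5e-5
|R_{2,2} − R_{1,1}| = 0.447142 ≥ 5e-5
|R_{3,3} − R_{2,2}| = 0.016738 ≥ 5e-5
|R_{4,4} − R_{3,3}| = 0.000152 ≥ 5e-5
|R_{5,5} − R_{4,4}| = 0.000002 < 5e-5

k = 5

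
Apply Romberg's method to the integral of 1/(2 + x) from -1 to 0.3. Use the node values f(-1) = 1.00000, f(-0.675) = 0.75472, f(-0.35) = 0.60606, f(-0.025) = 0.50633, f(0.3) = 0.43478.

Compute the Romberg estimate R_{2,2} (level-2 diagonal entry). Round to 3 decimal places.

R_{0,0} (trapezoid, 1 panel, h=1.3000): 0.93261
R_{1,0} (trapezoid, 2 panels, h=0.6500): 0.86024
R_{2,0} (trapezoid, 4 panels, h=0.3250): 0.83996
R_{1,1} = 0.86024 + (0.86024 − 0.93261)/3 = 0.83612
R_{2,1} = 0.83996 + (0.83996 − 0.86024)/3 = 0.83320
R_{2,2} = 0.83320 + (0.83320 − 0.83612)/15 = 0.83301

0.833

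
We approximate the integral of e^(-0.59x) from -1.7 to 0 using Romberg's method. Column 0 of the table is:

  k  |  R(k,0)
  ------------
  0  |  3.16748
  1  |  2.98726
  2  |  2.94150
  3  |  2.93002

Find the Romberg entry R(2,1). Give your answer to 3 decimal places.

2.926

Richardson extrapolation on the trapezoidal column (denominator 4−1=3):
R(2,1) = 2.94150 + (2.94150 − 2.98726)/3 = 2.92625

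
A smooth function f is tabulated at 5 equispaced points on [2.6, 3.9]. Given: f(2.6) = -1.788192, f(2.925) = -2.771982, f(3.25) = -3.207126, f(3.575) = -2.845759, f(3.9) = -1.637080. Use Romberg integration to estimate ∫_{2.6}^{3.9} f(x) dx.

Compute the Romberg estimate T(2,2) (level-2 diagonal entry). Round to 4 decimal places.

T(0,0) (trapezoid, 1 panel, h=1.3000): -2.226427
T(1,0) (trapezoid, 2 panels, h=0.6500): -3.197845
T(2,0) (trapezoid, 4 panels, h=0.3250): -3.424688
T(1,1) = -3.197845 + (-3.197845 − (-2.226427))/3 = -3.521651
T(2,1) = -3.424688 + (-3.424688 − (-3.197845))/3 = -3.500302
T(2,2) = -3.500302 + (-3.500302 − (-3.521651))/15 = -3.498879

-3.4989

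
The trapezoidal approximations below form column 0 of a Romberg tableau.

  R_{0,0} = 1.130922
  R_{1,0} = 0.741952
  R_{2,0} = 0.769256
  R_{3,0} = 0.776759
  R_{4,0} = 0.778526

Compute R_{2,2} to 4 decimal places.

R_{1,1} = (4·0.741952 − 1.130922) / 3 = 0.612295
R_{2,1} = 0.769256 + (0.769256 − 0.741952)/3 = 0.778357
R_{2,2} = 0.778357 + (0.778357 − 0.612295)/15 = 0.789428

0.7894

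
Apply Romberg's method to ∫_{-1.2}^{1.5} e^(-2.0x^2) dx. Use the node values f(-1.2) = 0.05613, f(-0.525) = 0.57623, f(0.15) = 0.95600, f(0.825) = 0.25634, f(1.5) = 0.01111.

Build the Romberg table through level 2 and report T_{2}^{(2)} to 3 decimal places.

1.158

T_{0}^{(0)} (trapezoid, 1 panel, h=2.7000): 0.09077
T_{1}^{(0)} (trapezoid, 2 panels, h=1.3500): 1.33599
T_{2}^{(0)} (trapezoid, 4 panels, h=0.6750): 1.22998
T_{1}^{(1)} = 1.33599 + (1.33599 − 0.09077)/3 = 1.75106
T_{2}^{(1)} = 1.22998 + (1.22998 − 1.33599)/3 = 1.19464
T_{2}^{(2)} = 1.19464 + (1.19464 − 1.75106)/15 = 1.15755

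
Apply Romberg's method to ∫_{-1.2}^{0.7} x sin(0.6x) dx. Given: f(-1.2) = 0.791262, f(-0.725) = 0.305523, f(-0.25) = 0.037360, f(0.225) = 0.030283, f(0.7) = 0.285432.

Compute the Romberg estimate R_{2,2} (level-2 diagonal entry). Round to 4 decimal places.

0.3954

R_{0,0} (trapezoid, 1 panel, h=1.9000): 1.022859
R_{1,0} (trapezoid, 2 panels, h=0.9500): 0.546922
R_{2,0} (trapezoid, 4 panels, h=0.4750): 0.432969
R_{1,1} = 0.546922 + (0.546922 − 1.022859)/3 = 0.388276
R_{2,1} = 0.432969 + (0.432969 − 0.546922)/3 = 0.394985
R_{2,2} = 0.394985 + (0.394985 − 0.388276)/15 = 0.395432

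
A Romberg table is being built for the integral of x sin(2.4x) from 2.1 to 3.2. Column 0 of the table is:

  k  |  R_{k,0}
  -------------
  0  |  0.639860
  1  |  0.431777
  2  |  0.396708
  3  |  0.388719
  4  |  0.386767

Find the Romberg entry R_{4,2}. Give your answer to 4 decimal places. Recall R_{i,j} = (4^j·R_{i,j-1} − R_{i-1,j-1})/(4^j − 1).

R_{3,1} = 0.388719 + (0.388719 − 0.396708)/3 = 0.386056
R_{4,1} = 0.386767 + (0.386767 − 0.388719)/3 = 0.386116
R_{4,2} = (16·0.386116 − 0.386056) / 15 = 0.386120

0.3861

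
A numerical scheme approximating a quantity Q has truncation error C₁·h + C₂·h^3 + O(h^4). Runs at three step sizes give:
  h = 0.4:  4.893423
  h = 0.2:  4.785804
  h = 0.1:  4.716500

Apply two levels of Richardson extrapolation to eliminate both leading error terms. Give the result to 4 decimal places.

First eliminate the h term (factor 2^1 = 2):
  B₁ = (2·4.785804 − 4.893423)/1 = 4.678185
  B₂ = (2·4.716500 − 4.785804)/1 = 4.647196
Then eliminate the h^3 term (factor 2^3 = 8):
  (8·4.647196 − 4.678185)/7 = 4.642769

4.6428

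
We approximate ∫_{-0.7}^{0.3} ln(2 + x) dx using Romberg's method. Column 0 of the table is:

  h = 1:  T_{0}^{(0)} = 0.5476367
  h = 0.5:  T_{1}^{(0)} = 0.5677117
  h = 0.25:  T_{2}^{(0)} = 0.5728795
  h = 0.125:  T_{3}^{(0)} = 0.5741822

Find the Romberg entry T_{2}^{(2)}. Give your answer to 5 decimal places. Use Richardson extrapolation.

T_{1}^{(1)} = 0.5677117 + (0.5677117 − 0.5476367)/3 = 0.5744034
T_{2}^{(1)} = 0.5728795 + (0.5728795 − 0.5677117)/3 = 0.5746021
T_{2}^{(2)} = (16·0.5746021 − 0.5744034) / 15 = 0.5746153

0.57462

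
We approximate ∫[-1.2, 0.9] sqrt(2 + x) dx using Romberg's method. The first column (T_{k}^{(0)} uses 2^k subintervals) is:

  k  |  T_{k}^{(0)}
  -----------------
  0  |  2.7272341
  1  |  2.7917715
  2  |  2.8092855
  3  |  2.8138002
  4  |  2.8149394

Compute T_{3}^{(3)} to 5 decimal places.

Richardson extrapolation on the trapezoidal column (denominator 4−1=3):
T_{1}^{(1)} = 2.7917715 + (2.7917715 − 2.7272341)/3 = 2.8132840
T_{2}^{(1)} = 2.8092855 + (2.8092855 − 2.7917715)/3 = 2.8151235
T_{3}^{(1)} = (4·2.8138002 − 2.8092855) / 3 = 2.8153051
T_{2}^{(2)} = 2.8151235 + (2.8151235 − 2.8132840)/15 = 2.8152461
T_{3}^{(2)} = 2.8153051 + (2.8153051 − 2.8151235)/15 = 2.8153172
T_{3}^{(3)} = 2.8153172 + (2.8153172 − 2.8152461)/63 = 2.8153183
(Column j=1 coincides with Simpson's rule on the same nodes.)

2.81532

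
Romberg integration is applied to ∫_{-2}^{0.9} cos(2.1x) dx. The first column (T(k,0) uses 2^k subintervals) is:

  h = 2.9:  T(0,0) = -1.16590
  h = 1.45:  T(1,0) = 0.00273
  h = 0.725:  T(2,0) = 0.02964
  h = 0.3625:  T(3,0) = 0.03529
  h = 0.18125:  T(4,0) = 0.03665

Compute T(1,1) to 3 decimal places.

T(1,1) = (4·0.00273 − (-1.16590)) / 3 = 0.39227

0.392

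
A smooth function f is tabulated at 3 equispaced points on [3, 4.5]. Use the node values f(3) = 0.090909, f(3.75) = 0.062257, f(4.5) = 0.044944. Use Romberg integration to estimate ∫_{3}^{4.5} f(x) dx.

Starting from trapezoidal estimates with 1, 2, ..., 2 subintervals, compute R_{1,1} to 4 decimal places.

R_{0,0} (trapezoid, 1 panel, h=1.5000): 0.101890
R_{1,0} (trapezoid, 2 panels, h=0.7500): 0.097638
R_{1,1} = 0.097638 + (0.097638 − 0.101890)/3 = 0.096221

0.0962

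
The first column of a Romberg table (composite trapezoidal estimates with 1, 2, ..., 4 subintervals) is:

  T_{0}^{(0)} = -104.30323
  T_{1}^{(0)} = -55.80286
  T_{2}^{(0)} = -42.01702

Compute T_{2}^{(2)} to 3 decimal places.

-37.274

Richardson extrapolation on the trapezoidal column (denominator 4−1=3):
T_{1}^{(1)} = (4·(-55.80286) − (-104.30323)) / 3 = -39.63607
T_{2}^{(1)} = (4·(-42.01702) − (-55.80286)) / 3 = -37.42174
T_{2}^{(2)} = (16·(-37.42174) − (-39.63607)) / 15 = -37.27412
(Column j=1 coincides with Simpson's rule on the same nodes.)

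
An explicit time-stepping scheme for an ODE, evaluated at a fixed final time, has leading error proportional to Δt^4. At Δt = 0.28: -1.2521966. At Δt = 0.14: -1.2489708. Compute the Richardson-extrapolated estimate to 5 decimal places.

The leading error scales as Δt^4; refining by a factor of 2 reduces it by 2^4 = 16.
Extrapolated value = (16·A(Δt/2) − A(Δt)) / (16 − 1)
= (16·(-1.2489708) − (-1.2521966)) / 15
= -18.7313362 / 15 = -1.2487557

-1.24876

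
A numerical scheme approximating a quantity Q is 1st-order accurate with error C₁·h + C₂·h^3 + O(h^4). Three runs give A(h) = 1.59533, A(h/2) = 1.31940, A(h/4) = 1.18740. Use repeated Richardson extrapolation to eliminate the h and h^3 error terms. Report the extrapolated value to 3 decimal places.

1.057

First eliminate the h term (factor 2^1 = 2):
  B₁ = (2·1.31940 − 1.59533)/1 = 1.04347
  B₂ = (2·1.18740 − 1.31940)/1 = 1.05540
Then eliminate the h^3 term (factor 2^3 = 8):
  (8·1.05540 − 1.04347)/7 = 1.05710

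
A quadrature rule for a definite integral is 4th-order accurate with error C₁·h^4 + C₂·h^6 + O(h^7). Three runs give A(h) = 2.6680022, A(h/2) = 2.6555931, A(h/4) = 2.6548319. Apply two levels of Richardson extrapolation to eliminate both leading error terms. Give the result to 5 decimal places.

First eliminate the h^4 term (factor 2^4 = 16):
  B₁ = (16·2.6555931 − 2.6680022)/15 = 2.6547658
  B₂ = (16·2.6548319 − 2.6555931)/15 = 2.6547812
Then eliminate the h^6 term (factor 2^6 = 64):
  (64·2.6547812 − 2.6547658)/63 = 2.6547814

2.65478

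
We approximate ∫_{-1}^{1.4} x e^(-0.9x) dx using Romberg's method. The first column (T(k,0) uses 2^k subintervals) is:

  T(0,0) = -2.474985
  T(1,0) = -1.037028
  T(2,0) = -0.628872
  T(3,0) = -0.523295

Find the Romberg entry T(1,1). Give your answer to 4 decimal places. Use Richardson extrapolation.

-0.5577

T(1,1) = -1.037028 + (-1.037028 − (-2.474985))/3 = -0.557709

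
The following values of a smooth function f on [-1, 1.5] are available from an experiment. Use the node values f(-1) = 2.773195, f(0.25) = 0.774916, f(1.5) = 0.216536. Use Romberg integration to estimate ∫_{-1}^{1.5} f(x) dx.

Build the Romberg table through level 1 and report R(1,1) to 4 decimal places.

2.5372

R(0,0) (trapezoid, 1 panel, h=2.5000): 3.737164
R(1,0) (trapezoid, 2 panels, h=1.2500): 2.837227
R(1,1) = 2.837227 + (2.837227 − 3.737164)/3 = 2.537248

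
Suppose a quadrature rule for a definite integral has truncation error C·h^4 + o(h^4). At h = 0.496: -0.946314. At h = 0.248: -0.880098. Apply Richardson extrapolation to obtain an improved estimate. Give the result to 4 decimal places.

Extrapolated value = (16·A(h/2) − A(h)) / (16 − 1)
= (16·(-0.880098) − (-0.946314)) / 15
= -13.135254 / 15 = -0.875684

-0.8757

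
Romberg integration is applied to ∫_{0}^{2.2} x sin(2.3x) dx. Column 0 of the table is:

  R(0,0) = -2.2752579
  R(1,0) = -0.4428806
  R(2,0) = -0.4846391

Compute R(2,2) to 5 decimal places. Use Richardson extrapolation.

R(1,1) = -0.4428806 + (-0.4428806 − (-2.2752579))/3 = 0.1679118
R(2,1) = -0.4846391 + (-0.4846391 − (-0.4428806))/3 = -0.4985586
R(2,2) = -0.4985586 + (-0.4985586 − 0.1679118)/15 = -0.5429900

-0.54299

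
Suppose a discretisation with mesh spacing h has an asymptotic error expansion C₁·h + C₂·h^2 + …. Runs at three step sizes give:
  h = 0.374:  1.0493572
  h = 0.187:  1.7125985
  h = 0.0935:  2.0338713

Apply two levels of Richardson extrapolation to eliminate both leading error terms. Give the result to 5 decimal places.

First eliminate the h term (factor 2^1 = 2):
  B₁ = (2·1.7125985 − 1.0493572)/1 = 2.3758398
  B₂ = (2·2.0338713 − 1.7125985)/1 = 2.3551441
Then eliminate the h^2 term (factor 2^2 = 4):
  (4·2.3551441 − 2.3758398)/3 = 2.3482455

2.34825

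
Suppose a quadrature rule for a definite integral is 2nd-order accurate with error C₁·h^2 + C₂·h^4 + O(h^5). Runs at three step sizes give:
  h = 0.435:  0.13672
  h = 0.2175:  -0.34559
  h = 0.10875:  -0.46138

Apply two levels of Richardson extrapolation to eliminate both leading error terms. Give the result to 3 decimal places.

-0.500

First eliminate the h^2 term (factor 2^2 = 4):
  B₁ = (4·(-0.34559) − 0.13672)/3 = -0.50636
  B₂ = (4·(-0.46138) − (-0.34559))/3 = -0.49998
Then eliminate the h^4 term (factor 2^4 = 16):
  (16·(-0.49998) − (-0.50636))/15 = -0.49955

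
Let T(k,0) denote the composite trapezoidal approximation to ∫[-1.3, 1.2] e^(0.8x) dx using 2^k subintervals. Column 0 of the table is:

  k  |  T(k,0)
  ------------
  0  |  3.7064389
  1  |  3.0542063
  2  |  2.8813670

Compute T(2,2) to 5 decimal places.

2.82288

Richardson extrapolation on the trapezoidal column (denominator 4−1=3):
T(1,1) = (4·3.0542063 − 3.7064389) / 3 = 2.8367954
T(2,1) = (4·2.8813670 − 3.0542063) / 3 = 2.8237539
T(2,2) = 2.8237539 + (2.8237539 − 2.8367954)/15 = 2.8228845
(Column j=1 coincides with Simpson's rule on the same nodes.)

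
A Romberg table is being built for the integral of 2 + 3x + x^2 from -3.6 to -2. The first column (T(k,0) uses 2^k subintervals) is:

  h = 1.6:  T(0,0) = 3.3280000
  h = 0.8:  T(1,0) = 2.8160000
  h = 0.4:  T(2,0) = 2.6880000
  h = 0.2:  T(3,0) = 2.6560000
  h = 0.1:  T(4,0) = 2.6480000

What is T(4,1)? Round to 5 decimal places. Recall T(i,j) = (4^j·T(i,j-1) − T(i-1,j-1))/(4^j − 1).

Richardson extrapolation on the trapezoidal column (denominator 4−1=3):
T(4,1) = (4·2.6480000 − 2.6560000) / 3 = 2.6453333

2.64533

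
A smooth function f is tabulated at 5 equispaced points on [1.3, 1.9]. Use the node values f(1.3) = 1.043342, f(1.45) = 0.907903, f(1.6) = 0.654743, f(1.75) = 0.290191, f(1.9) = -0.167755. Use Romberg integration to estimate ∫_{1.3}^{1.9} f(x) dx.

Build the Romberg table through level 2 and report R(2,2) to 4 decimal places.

0.3488

R(0,0) (trapezoid, 1 panel, h=0.6000): 0.262676
R(1,0) (trapezoid, 2 panels, h=0.3000): 0.327761
R(2,0) (trapezoid, 4 panels, h=0.1500): 0.343595
R(1,1) = 0.327761 + (0.327761 − 0.262676)/3 = 0.349456
R(2,1) = 0.343595 + (0.343595 − 0.327761)/3 = 0.348873
R(2,2) = 0.348873 + (0.348873 − 0.349456)/15 = 0.348834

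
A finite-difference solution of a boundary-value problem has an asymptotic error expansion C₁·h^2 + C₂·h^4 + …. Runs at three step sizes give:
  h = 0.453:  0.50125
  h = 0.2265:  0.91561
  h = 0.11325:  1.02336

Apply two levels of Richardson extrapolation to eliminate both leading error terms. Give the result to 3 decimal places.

First eliminate the h^2 term (factor 2^2 = 4):
  B₁ = (4·0.91561 − 0.50125)/3 = 1.05373
  B₂ = (4·1.02336 − 0.91561)/3 = 1.05928
Then eliminate the h^4 term (factor 2^4 = 16):
  (16·1.05928 − 1.05373)/15 = 1.05965

1.060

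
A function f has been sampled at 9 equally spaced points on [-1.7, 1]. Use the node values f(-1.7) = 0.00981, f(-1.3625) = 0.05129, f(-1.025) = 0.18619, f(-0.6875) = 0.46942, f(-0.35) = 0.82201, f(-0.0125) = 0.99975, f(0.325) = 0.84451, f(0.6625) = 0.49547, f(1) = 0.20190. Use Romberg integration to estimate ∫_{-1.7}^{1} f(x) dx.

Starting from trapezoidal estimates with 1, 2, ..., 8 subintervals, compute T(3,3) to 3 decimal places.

T(0,0) (trapezoid, 1 panel, h=2.7000): 0.28581
T(1,0) (trapezoid, 2 panels, h=1.3500): 1.25262
T(2,0) (trapezoid, 4 panels, h=0.6750): 1.32203
T(3,0) (trapezoid, 8 panels, h=0.3375): 1.34139
T(1,1) = 1.25262 + (1.25262 − 0.28581)/3 = 1.57489
T(2,1) = 1.32203 + (1.32203 − 1.25262)/3 = 1.34517
T(3,1) = 1.34139 + (1.34139 − 1.32203)/3 = 1.34784
T(2,2) = 1.34517 + (1.34517 − 1.57489)/15 = 1.32986
T(3,2) = 1.34784 + (1.34784 − 1.34517)/15 = 1.34802
T(3,3) = 1.34802 + (1.34802 − 1.32986)/63 = 1.34831

1.348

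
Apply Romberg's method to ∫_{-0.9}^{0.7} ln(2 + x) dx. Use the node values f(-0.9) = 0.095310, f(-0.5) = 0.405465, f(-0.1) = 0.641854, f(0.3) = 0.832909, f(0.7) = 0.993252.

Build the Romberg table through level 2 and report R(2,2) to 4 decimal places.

0.9769

R(0,0) (trapezoid, 1 panel, h=1.6000): 0.870850
R(1,0) (trapezoid, 2 panels, h=0.8000): 0.948908
R(2,0) (trapezoid, 4 panels, h=0.4000): 0.969804
R(1,1) = 0.948908 + (0.948908 − 0.870850)/3 = 0.974927
R(2,1) = 0.969804 + (0.969804 − 0.948908)/3 = 0.976769
R(2,2) = 0.976769 + (0.976769 − 0.974927)/15 = 0.976892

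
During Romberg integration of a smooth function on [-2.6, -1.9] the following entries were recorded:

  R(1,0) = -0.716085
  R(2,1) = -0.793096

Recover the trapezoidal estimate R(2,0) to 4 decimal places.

From R(2,1) = (4·R(2,0) − R(1,0))/3, solve for R(2,0):
4·R(2,0) = 3·(-0.793096) + (-0.716085) = -3.095373
R(2,0) = -0.773843

-0.7738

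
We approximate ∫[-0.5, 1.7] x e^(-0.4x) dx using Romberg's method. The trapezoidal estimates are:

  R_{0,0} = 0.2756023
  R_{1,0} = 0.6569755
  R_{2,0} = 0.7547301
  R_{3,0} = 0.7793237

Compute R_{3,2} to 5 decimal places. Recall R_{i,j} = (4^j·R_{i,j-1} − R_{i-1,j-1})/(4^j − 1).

R_{2,1} = 0.7547301 + (0.7547301 − 0.6569755)/3 = 0.7873150
R_{3,1} = (4·0.7793237 − 0.7547301) / 3 = 0.7875216
R_{3,2} = 0.7875216 + (0.7875216 − 0.7873150)/15 = 0.7875354

0.78754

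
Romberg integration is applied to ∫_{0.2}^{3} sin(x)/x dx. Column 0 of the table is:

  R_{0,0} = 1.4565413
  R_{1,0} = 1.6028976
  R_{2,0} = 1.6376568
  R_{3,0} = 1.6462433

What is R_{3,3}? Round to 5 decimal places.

1.64910

Richardson extrapolation on the trapezoidal column (denominator 4−1=3):
R_{1,1} = 1.6028976 + (1.6028976 − 1.4565413)/3 = 1.6516830
R_{2,1} = (4·1.6376568 − 1.6028976) / 3 = 1.6492432
R_{3,1} = (4·1.6462433 − 1.6376568) / 3 = 1.6491055
R_{2,2} = (16·1.6492432 − 1.6516830) / 15 = 1.6490805
R_{3,2} = (16·1.6491055 − 1.6492432) / 15 = 1.6490963
R_{3,3} = 1.6490963 + (1.6490963 − 1.6490805)/63 = 1.6490966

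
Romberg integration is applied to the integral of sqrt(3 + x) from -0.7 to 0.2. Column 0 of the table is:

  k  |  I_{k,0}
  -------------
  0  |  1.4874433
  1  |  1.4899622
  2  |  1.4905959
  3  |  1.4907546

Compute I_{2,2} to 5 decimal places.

Richardson extrapolation on the trapezoidal column (denominator 4−1=3):
I_{1,1} = 1.4899622 + (1.4899622 − 1.4874433)/3 = 1.4908018
I_{2,1} = (4·1.4905959 − 1.4899622) / 3 = 1.4908071
I_{2,2} = (16·1.4908071 − 1.4908018) / 15 = 1.4908075

1.49081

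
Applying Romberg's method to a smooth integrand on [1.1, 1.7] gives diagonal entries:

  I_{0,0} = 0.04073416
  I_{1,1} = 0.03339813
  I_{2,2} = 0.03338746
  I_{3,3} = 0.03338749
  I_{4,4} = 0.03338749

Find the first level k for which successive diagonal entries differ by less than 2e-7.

k = 3

|I_{1,1} − I_{0,0}| = 0.00733603 ≥ 2e-7
|I_{2,2} − I_{1,1}| = 0.00001067 ≥ 2e-7
|I_{3,3} − I_{2,2}| = 0.00000003 < 2e-7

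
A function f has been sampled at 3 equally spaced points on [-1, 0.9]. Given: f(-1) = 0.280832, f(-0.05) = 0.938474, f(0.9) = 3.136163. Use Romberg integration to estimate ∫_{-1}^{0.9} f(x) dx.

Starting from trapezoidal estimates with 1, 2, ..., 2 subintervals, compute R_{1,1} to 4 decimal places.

2.2708

R_{0,0} (trapezoid, 1 panel, h=1.9000): 3.246145
R_{1,0} (trapezoid, 2 panels, h=0.9500): 2.514623
R_{1,1} = 2.514623 + (2.514623 − 3.246145)/3 = 2.270782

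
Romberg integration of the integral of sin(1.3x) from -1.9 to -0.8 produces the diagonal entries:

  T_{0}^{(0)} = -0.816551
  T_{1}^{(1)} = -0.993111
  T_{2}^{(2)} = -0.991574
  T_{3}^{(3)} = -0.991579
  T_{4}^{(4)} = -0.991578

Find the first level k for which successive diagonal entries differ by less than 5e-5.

|T_{1}^{(1)} − T_{0}^{(0)}| = 0.176560 ≥ 5e-5
|T_{2}^{(2)} − T_{1}^{(1)}| = 0.001537 ≥ 5e-5
|T_{3}^{(3)} − T_{2}^{(2)}| = 0.000005 < 5e-5

k = 3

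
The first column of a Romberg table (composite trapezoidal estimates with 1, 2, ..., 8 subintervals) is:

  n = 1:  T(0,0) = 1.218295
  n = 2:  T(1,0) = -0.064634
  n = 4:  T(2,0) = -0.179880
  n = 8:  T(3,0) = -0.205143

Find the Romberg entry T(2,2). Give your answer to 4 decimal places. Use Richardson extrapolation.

-0.2000

T(1,1) = (4·(-0.064634) − 1.218295) / 3 = -0.492277
T(2,1) = (4·(-0.179880) − (-0.064634)) / 3 = -0.218295
T(2,2) = -0.218295 + (-0.218295 − (-0.492277))/15 = -0.200030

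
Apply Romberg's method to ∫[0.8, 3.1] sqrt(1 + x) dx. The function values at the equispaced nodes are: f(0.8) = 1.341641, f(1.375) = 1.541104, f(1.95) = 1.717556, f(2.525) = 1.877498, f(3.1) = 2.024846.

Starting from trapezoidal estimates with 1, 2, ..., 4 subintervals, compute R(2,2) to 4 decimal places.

R(0,0) (trapezoid, 1 panel, h=2.3000): 3.871460
R(1,0) (trapezoid, 2 panels, h=1.1500): 3.910919
R(2,0) (trapezoid, 4 panels, h=0.5750): 3.921156
R(1,1) = 3.910919 + (3.910919 − 3.871460)/3 = 3.924072
R(2,1) = 3.921156 + (3.921156 − 3.910919)/3 = 3.924568
R(2,2) = 3.924568 + (3.924568 − 3.924072)/15 = 3.924601

3.9246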